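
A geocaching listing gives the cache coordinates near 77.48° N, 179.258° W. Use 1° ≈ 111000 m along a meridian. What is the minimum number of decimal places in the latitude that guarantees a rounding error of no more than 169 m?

One degree of latitude covers 111000 m.
N decimal places → at most half a unit in the last place, 0.5 × 10⁻ᴺ° = 111000/2 × 10⁻ᴺ m.
Setting 55500 × 10⁻ᴺ ≤ 169 gives 10ᴺ ≥ 328.4, i.e. N ≥ 2.52.
At 2 places the error can reach 555 m, but 3 places keeps it to 55.5 m.

3 decimal places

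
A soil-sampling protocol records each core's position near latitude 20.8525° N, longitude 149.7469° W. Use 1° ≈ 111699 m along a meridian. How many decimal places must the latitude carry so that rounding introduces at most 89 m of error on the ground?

3 decimal places

One degree of latitude covers 111699 m.
N decimal places → at most half a unit in the last place, 0.5 × 10⁻ᴺ° = 111699/2 × 10⁻ᴺ m.
Need 0.5 × 111699 × 10⁻ᴺ ≤ 89 → 10⁻ᴺ ≤ 1.594e-03, so N ≥ 2.80.
At 2 places the error can reach 558 m, but 3 places keeps it to 55.8 m.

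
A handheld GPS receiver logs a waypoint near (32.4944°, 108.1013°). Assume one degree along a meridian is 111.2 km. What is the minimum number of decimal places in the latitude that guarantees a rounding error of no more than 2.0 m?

5 decimal places

One degree of latitude covers 111200 m.
With N decimal places the half-ulp bound is 0.5·10⁻ᴺ°, or 0.5·10⁻ᴺ × 111200 m on the ground.
Setting 55600 × 10⁻ᴺ ≤ 2.0 gives 10ᴺ ≥ 2.78e+04, i.e. N ≥ 4.44.
N = 4 would give 5.56 m (too coarse); N = 5 gives 0.556 m ≤ 2.0 m.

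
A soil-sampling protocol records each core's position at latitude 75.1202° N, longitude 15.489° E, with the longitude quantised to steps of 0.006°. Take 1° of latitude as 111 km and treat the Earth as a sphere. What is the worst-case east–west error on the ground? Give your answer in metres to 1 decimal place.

With a 0.006° grid the true value lies within half a step, ±0.006°/2 = ±0.003°, of the stored one.
Parallels shrink by cos φ, so at 75.1202° a degree of longitude is 111000 × 0.2568 ≈ 28503.9 m.
Maximum E–W displacement: 0.003 × 28503.9 = 85.5118 m.

85.5 metres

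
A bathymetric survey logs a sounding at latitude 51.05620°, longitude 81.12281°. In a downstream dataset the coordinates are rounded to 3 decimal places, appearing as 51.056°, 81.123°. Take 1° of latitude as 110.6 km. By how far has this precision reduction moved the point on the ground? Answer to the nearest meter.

26 meters

The latitude changed by +0.00020° and the longitude by -0.00019°.
North–south shift: 0.00020 × 110600 = 22.12 m.
East–west at this latitude: -0.00019° × 110600 × cos 51.056° ≈ -0.00019 × 69518.8 = -13.2086 m.
Hypotenuse of the two orthogonal shifts: √(22.12² + 13.2086²) = 25.7636 m.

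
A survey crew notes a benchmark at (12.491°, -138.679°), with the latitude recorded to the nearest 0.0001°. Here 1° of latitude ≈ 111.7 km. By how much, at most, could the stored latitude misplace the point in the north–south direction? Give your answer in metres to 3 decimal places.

5.585 metres

Rounding to 4 decimal places leaves the latitude within ±5e-05° of the true value.
So the N–S error is at most 5e-05 × 111700 = 5.585 m.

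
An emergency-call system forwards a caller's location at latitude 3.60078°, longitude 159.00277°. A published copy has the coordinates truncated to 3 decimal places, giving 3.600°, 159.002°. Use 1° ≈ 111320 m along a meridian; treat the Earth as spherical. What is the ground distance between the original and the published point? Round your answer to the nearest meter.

The latitude changed by +0.00078° and the longitude by +0.00077°.
North–south shift: 0.00078 × 111320 = 86.8296 m.
East–west at this latitude: 0.00077° × 111320 × cos 3.6° ≈ 0.00077 × 111100 = 85.5473 m.
Combined displacement = (86.8296² + 85.5473²)^½ ≈ 121.892 m.

122 meters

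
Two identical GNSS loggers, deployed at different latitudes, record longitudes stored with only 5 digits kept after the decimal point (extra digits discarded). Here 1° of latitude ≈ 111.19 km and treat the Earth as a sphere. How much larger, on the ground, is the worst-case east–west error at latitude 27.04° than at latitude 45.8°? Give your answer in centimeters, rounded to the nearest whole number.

Truncating at 5 decimal places can drop up to a full unit in the last place, so the longitude may be off by as much as 1e-05°.
Error at 27.04° = 1e-05° × 111190 × cos 27.04° ≈ 1.1119 × 0.8907 = 0.99036 m.
At 45.8°: 1e-05° × 111190 × cos 45.8° = 1e-05 × 111190 × 0.6972 ≈ 0.77518 m.
So the lower-latitude error exceeds the higher by 0.99036 − 0.77518 = 0.21518 m.
That is 0.21518 m = 21.518 cm.

22 centimeters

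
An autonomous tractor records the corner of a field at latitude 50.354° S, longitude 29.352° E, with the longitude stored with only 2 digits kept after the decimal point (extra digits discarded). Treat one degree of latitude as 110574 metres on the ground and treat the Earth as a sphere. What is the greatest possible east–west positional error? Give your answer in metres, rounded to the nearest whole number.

Truncating at 2 decimal places can drop up to a full unit in the last place, so the longitude may be off by as much as 0.01°.
Parallels shrink by cos φ, so at 50.354° a degree of longitude is 110574 × 0.6380 ≈ 70550.9 m.
Maximum E–W displacement: 0.01 × 70550.9 = 705.509 m.

706 metres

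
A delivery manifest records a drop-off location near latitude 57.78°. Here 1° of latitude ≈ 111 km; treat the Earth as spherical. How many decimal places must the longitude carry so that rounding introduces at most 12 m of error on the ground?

At 57.78° one degree of longitude covers 111000 × cos 57.78° ≈ 111000 × 0.5332 ≈ 59182 m.
Rounding to N decimal places gives at most 0.5 × 10⁻ᴺ degrees of error, i.e. 0.5 × 10⁻ᴺ × 59182 m.
Need 0.5 × 59182 × 10⁻ᴺ ≤ 12 → 10⁻ᴺ ≤ 4.055e-04, so N ≥ 3.39.
At 3 places the error can reach 29.6 m, but 4 places keeps it to 2.96 m.

4 decimal places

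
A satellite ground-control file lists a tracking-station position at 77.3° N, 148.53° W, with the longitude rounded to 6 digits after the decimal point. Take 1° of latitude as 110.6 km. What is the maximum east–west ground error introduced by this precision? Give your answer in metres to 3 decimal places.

0.012 metres

Rounding to 6 decimal places leaves the longitude within ±5e-07° of the true value.
At latitude 77.3° a degree of longitude spans 110600 m × cos 77.3° = 110600 × 0.2198 ≈ 24315 m.
East–west error: 5e-07° × 24315 m/° ≈ 0.0121575 m.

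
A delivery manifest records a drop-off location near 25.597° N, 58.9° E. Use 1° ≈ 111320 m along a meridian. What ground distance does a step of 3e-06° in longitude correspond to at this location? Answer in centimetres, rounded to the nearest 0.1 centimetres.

30.1 centimetres

At 25.597° a degree of longitude is 111320 × cos 25.597° ≈ 100395 m, so 3e-06° corresponds to 0.301184 m.
That is 0.301184 m = 30.118 cm.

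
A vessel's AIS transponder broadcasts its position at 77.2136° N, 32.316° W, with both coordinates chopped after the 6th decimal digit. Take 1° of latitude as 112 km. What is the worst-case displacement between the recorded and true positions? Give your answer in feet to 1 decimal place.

0.4 feet

Truncating at 6 decimal places can drop up to a full unit in the last place, so each coordinate may be off by as much as 1e-06°.
North–south component: 1e-06° × 112000 = 0.112 m.
East–west component at 77.2136°: 1e-06° × 112000 × cos 77.2136° ≈ 1e-06 × 24787.5 ≈ 0.0247875 m.
Worst case both components are at the extreme and orthogonal: √(0.112² + 0.0247875²) ≈ 0.11471 m.
Converting: 0.11471 m × 3.2808 ft/m ≈ 0.37635 ft.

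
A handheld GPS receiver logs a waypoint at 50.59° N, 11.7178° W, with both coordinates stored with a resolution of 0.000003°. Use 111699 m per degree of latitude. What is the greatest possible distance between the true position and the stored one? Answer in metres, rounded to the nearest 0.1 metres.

With a 0.000003° grid the true value lies within half a step, ±0.000003°/2 = ±1.5e-06°, of the stored one.
N–S: 1.5e-06° × 111699 m/° = 0.167549 m.
Longitude error → 1.5e-06 × 111699 × cos 50.59° = 1.5e-06 × 111699 × 0.6349 ≈ 0.106371 m.
The two errors are perpendicular, so the maximum displacement is √(0.167549² + 0.106371²) ≈ 0.198462 m.

0.2 metres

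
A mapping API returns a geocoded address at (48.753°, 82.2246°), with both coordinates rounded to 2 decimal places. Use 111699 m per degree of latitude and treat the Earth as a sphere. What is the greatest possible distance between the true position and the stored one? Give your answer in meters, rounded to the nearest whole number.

Rounding to 2 decimal places leaves each coordinate within ±0.005° of the true value.
Latitude error → 0.005 × 111699 = 558.495 m along the meridian.
Longitude error → 0.005 × 111699 × cos 48.753° = 0.005 × 111699 × 0.6593 ≈ 368.219 m.
The two errors are perpendicular, so the maximum displacement is √(558.495² + 368.219²) ≈ 668.956 m.

669 meters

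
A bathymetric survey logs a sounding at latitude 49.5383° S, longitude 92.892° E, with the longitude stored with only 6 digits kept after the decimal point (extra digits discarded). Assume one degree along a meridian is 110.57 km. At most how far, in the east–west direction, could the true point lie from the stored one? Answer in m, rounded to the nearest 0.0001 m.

Truncating at 6 decimal places can drop up to a full unit in the last place, so the longitude may be off by as much as 1e-06°.
One degree of longitude at 49.5383° is 110570 × cos 49.5383° ≈ 110570 × 0.6489 = 71753.3 m.
So at most 1e-06° × 71753.3 ≈ 0.0717533 m east–west.

0.0718 m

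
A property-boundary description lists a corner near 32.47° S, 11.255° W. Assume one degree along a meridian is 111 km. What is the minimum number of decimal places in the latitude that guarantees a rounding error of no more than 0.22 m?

One degree of latitude covers 111000 m.
N decimal places → at most half a unit in the last place, 0.5 × 10⁻ᴺ° = 111000/2 × 10⁻ᴺ m.
Setting 55500 × 10⁻ᴺ ≤ 0.22 gives 10ᴺ ≥ 2.523e+05, i.e. N ≥ 5.40.
N = 5 would give 0.555 m (too coarse); N = 6 gives 0.0555 m ≤ 0.22 m.

6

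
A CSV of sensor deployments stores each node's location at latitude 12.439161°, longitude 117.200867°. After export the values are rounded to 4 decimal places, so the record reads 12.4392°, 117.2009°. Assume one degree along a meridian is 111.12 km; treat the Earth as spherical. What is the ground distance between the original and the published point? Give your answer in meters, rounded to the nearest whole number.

The latitude changed by -0.000039° and the longitude by -0.000033°.
N–S: -0.000039° × 111120 m/° = -4.33368 m.
E–W at 12.4392°: -0.000033° × 111120 × cos 12.4392° = -0.000033 × 111120 × 0.9765 ≈ -3.58088 m.
Distance: √(4.33368² + 3.58088²) ≈ 5.6217 m.

6 meters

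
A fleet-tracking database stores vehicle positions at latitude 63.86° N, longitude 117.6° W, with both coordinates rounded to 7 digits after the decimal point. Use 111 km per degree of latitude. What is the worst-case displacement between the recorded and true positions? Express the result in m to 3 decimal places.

0.006 m

Rounding to 7 decimal places leaves each coordinate within ±5e-08° of the true value.
North–south component: 5e-08° × 111000 = 0.00555 m.
E–W at 63.86°: 5e-08° × 111000 × cos 63.86° = 5e-08 × 111000 × 0.4406 ≈ 0.00244514 m.
The two errors are perpendicular, so the maximum displacement is √(0.00555² + 0.00244514²) ≈ 0.00606475 m.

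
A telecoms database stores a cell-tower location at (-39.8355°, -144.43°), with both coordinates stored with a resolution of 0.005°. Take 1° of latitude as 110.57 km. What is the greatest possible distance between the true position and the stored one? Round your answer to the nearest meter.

349 meters

With a 0.005° grid the true value lies within half a step, ±0.005°/2 = ±0.0025°, of the stored one.
Latitude error → 0.0025 × 110570 = 276.425 m along the meridian.
E–W at 39.8355°: 0.0025° × 110570 × cos 39.8355° = 0.0025 × 110570 × 0.7679 ≈ 212.263 m.
Combining orthogonally: (276.425² + 212.263²)^½ ≈ 348.52 m.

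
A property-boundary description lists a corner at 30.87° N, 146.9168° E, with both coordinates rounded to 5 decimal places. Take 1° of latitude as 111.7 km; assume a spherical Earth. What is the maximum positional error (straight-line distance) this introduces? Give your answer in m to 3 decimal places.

0.736 m

Rounding to 5 decimal places leaves each coordinate within ±5e-06° of the true value.
North–south component: 5e-06° × 111700 = 0.5585 m.
Longitude error → 5e-06 × 111700 × cos 30.87° = 5e-06 × 111700 × 0.8583 ≈ 0.479379 m.
Combining orthogonally: (0.5585² + 0.479379²)^½ ≈ 0.736021 m.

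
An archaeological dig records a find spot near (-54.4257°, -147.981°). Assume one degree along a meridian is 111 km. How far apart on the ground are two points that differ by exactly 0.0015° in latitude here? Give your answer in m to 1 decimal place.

166.5 m

0.0015° × 111000 m/° = 166.5 m.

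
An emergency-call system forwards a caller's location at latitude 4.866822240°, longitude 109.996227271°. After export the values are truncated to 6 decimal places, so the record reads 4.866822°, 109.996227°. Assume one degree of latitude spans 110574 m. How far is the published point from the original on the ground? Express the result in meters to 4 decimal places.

0.0399 meters

Δlat = 4.866822240 − 4.866822 = +0.000000240°; Δlon = 109.996227271 − 109.996227 = +0.000000271°.
North–south shift: 0.000000240 × 110574 = 0.0265378 m.
E–W at 4.86682°: 0.000000271° × 110574 × cos 4.86682° = 0.000000271 × 110574 × 0.9964 ≈ 0.0298575 m.
Distance: √(0.0265378² + 0.0298575²) ≈ 0.0399465 m.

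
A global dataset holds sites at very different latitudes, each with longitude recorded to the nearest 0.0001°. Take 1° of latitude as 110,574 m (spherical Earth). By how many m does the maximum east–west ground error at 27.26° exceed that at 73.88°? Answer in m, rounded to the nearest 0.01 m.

Rounding to 4 decimal places leaves the longitude within ±5e-05° of the true value.
Error at 27.26° = 5e-05° × 110574 × cos 27.26° ≈ 5.5287 × 0.8889 = 4.9147 m.
At 73.88°: 5e-05° × 110574 × cos 73.88° = 5e-05 × 110574 × 0.2777 ≈ 1.535 m.
Difference: 4.9147 − 1.535 = 3.3796 m.

3.38 m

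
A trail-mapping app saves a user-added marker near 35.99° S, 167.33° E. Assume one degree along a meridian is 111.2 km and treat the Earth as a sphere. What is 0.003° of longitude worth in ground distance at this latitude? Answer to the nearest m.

270 m

One degree of longitude here spans 111200 × cos 35.99° = 111200 × 0.8091 ≈ 89974.1 m; 0.003° of that is 269.922 m.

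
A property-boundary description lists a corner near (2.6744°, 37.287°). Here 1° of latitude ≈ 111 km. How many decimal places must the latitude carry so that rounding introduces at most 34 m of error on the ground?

4

One degree of latitude covers 111000 m.
With N decimal places the half-ulp bound is 0.5·10⁻ᴺ°, or 0.5·10⁻ᴺ × 111000 m on the ground.
Need 0.5 × 111000 × 10⁻ᴺ ≤ 34 → 10⁻ᴺ ≤ 6.126e-04, so N ≥ 3.21.
So 4 decimal places suffice (5.55 m); 3 would allow up to 55.5 m.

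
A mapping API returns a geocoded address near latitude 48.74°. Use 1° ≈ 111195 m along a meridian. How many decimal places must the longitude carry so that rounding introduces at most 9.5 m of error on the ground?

4 decimal places

At 48.74° one degree of longitude covers 111195 × cos 48.74° ≈ 111195 × 0.6595 ≈ 73330.5 m.
With N decimal places the half-ulp bound is 0.5·10⁻ᴺ°, or 0.5·10⁻ᴺ × 73330.5 m on the ground.
Setting 36665.3 × 10⁻ᴺ ≤ 9.5 gives 10ᴺ ≥ 3860, i.e. N ≥ 3.59.
N = 3 would give 36.7 m (too coarse); N = 4 gives 3.67 m ≤ 9.5 m.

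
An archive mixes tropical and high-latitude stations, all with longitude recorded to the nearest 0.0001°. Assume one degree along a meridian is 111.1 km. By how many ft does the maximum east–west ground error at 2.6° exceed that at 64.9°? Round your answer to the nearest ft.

10 ft

Rounding to 4 decimal places leaves the longitude within ±5e-05° of the true value.
At 2.6°: 5e-05° × 111100 × cos 2.6° = 5e-05 × 111100 × 0.9990 ≈ 5.5493 m.
Error at 64.9° = 5e-05° × 111100 × cos 64.9° ≈ 5.555 × 0.4242 = 2.3564 m.
So the lower-latitude error exceeds the higher by 5.5493 − 2.3564 = 3.1929 m.
Converting: 3.19285 m × 3.2808 ft/m ≈ 10.475 ft.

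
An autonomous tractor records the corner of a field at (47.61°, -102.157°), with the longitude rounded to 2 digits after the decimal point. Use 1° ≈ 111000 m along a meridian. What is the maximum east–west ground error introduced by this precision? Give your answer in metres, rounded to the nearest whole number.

Rounding to 2 decimal places leaves the longitude within ±0.005° of the true value.
One degree of longitude at 47.61° is 111000 × cos 47.61° ≈ 111000 × 0.6742 = 74833.3 m.
So at most 0.005° × 74833.3 ≈ 374.166 m east–west.

374 metres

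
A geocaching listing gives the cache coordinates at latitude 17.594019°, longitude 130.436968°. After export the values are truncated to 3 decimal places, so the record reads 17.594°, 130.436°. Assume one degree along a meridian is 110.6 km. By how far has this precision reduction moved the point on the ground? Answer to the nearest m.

102 m

Δlat = 17.594019 − 17.594 = +0.000019°; Δlon = 130.436968 − 130.436 = +0.000968°.
North–south shift: 0.000019 × 110600 = 2.1014 m.
E–W at 17.594°: 0.000968° × 110600 × cos 17.594° = 0.000968 × 110600 × 0.9532 ≈ 102.053 m.
Hypotenuse of the two orthogonal shifts: √(2.1014² + 102.053²) = 102.074 m.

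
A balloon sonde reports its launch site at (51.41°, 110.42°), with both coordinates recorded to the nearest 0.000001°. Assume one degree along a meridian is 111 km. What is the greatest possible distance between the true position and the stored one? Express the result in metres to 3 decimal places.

Rounding to 6 decimal places leaves each coordinate within ±5e-07° of the true value.
N–S: 5e-07° × 111000 m/° = 0.0555 m.
Longitude error → 5e-07 × 111000 × cos 51.41° = 5e-07 × 111000 × 0.6237 ≈ 0.0346177 m.
Combining orthogonally: (0.0555² + 0.0346177²)^½ ≈ 0.0654113 m.

0.065 metres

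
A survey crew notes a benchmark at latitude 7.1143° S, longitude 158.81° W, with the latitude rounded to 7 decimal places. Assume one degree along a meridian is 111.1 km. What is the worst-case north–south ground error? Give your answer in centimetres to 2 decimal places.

0.56 centimetres

Rounding to 7 decimal places leaves the latitude within ±5e-08° of the true value.
North–south distance: 5e-08° × 111100 m/° = 0.005555 m.
That is 0.005555 m = 0.5555 cm.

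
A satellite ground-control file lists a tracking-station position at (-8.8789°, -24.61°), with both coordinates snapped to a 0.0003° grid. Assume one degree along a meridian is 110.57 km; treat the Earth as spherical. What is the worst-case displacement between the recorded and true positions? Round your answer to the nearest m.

With a 0.0003° grid the true value lies within half a step, ±0.0003°/2 = ±0.00015°, of the stored one.
N–S: 0.00015° × 110570 m/° = 16.5855 m.
E–W at 8.8789°: 0.00015° × 110570 × cos 8.8789° = 0.00015 × 110570 × 0.9880 ≈ 16.3868 m.
Worst case both components are at the extreme and orthogonal: √(16.5855² + 16.3868²) ≈ 23.3153 m.

23 m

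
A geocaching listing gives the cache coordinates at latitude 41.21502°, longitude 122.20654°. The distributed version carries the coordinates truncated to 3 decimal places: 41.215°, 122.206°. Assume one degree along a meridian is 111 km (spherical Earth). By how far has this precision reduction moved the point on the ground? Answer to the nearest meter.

45 meters

The latitude changed by +0.00002° and the longitude by +0.00054°.
North–south shift: 0.00002 × 111000 = 2.22 m.
E–W at 41.215°: 0.00054° × 111000 × cos 41.215° = 0.00054 × 111000 × 0.7522 ≈ 45.0894 m.
Combined displacement = (2.22² + 45.0894²)^½ ≈ 45.144 m.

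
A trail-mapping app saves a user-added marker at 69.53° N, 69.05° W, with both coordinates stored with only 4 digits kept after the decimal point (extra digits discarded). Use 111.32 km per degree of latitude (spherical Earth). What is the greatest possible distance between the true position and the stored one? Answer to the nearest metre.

Truncating at 4 decimal places can drop up to a full unit in the last place, so each coordinate may be off by as much as 0.0001°.
N–S: 0.0001° × 111320 m/° = 11.132 m.
East–west component at 69.53°: 0.0001° × 111320 × cos 69.53° ≈ 0.0001 × 38930.5 ≈ 3.89305 m.
Worst case both components are at the extreme and orthogonal: √(11.132² + 3.89305²) ≈ 11.7931 m.

12 metres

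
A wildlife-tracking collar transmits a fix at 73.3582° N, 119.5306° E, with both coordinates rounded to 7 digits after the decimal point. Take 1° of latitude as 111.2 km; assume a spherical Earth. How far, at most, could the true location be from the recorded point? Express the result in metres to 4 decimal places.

0.0058 metres

Rounding to 7 decimal places leaves each coordinate within ±5e-08° of the true value.
Latitude error → 5e-08 × 111200 = 0.00556 m along the meridian.
East–west component at 73.3582°: 5e-08° × 111200 × cos 73.3582° ≈ 5e-08 × 31846.3 ≈ 0.00159231 m.
Combining orthogonally: (0.00556² + 0.00159231²)^½ ≈ 0.00578352 m.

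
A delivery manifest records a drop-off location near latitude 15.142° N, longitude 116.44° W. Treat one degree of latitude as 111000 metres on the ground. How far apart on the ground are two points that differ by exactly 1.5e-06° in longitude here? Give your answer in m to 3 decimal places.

0.161 m

1.5e-06° of longitude at 15.142° is 1.5e-06 × 111000 × cos 15.142° ≈ 1.5e-06 × 107146 = 0.160719 m.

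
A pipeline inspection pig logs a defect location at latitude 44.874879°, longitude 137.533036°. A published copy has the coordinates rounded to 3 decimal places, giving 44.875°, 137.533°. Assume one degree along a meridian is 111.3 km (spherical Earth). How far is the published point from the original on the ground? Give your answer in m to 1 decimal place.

The latitude changed by -0.000121° and the longitude by +0.000036°.
North–south shift: -0.000121 × 111300 = -13.4673 m.
E–W at 44.875°: 0.000036° × 111300 × cos 44.875° = 0.000036 × 111300 × 0.7086 ≈ 2.83941 m.
Distance: √(13.4673² + 2.83941²) ≈ 13.7634 m.

13.8 m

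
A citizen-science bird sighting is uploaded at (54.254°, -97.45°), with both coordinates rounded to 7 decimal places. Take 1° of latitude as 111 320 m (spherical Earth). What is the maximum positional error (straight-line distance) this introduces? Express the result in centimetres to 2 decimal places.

0.64 centimetres

Rounding to 7 decimal places leaves each coordinate within ±5e-08° of the true value.
N–S: 5e-08° × 111320 m/° = 0.005566 m.
Longitude error → 5e-08 × 111320 × cos 54.254° = 5e-08 × 111320 × 0.5842 ≈ 0.00325162 m.
Worst case both components are at the extreme and orthogonal: √(0.005566² + 0.00325162²) ≈ 0.00644619 m.
That is 0.00644619 m = 0.64462 cm.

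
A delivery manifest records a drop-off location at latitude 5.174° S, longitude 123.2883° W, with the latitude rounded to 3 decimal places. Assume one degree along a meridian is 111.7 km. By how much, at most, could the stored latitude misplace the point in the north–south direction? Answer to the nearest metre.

Rounding to 3 decimal places leaves the latitude within ±0.0005° of the true value.
Along the meridian that is 0.0005° × 111700 m/° = 55.85 m.

56 metres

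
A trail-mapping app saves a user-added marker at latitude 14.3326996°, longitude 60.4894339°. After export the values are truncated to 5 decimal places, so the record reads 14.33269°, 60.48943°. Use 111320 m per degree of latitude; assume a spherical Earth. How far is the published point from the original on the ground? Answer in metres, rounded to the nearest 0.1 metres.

The latitude changed by +0.0000096° and the longitude by +0.0000039°.
N–S: 0.0000096° × 111320 m/° = 1.06867 m.
E–W at 14.3327°: 0.0000039° × 111320 × cos 14.3327° = 0.0000039 × 111320 × 0.9689 ≈ 0.420635 m.
Distance: √(1.06867² + 0.420635²) ≈ 1.14847 m.

1.1 metres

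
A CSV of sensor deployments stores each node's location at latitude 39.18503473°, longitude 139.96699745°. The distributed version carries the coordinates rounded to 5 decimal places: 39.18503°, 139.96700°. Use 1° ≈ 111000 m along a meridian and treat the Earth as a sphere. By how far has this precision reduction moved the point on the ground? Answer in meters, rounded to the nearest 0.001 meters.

Δlat = 39.18503473 − 39.18503 = +0.00000473°; Δlon = 139.96699745 − 139.96700 = -0.00000255°.
N–S: 0.00000473° × 111000 m/° = 0.52503 m.
East–west at this latitude: -0.00000255° × 111000 × cos 39.185° ≈ -0.00000255 × 86037.2 = -0.219395 m.
Distance: √(0.52503² + 0.219395²) ≈ 0.569026 m.

0.569 meters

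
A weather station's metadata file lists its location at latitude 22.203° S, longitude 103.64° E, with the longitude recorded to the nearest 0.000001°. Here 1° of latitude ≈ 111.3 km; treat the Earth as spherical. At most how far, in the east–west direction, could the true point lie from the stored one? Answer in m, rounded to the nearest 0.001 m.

0.052 m

Rounding to 6 decimal places leaves the longitude within ±5e-07° of the true value.
Parallels shrink by cos φ, so at 22.203° a degree of longitude is 111300 × 0.9259 ≈ 103047 m.
East–west error: 5e-07° × 103047 m/° ≈ 0.0515236 m.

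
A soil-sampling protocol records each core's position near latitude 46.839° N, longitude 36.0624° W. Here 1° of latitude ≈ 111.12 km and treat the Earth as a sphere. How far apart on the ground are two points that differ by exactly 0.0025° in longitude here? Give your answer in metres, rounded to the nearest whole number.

190 metres

0.0025° of longitude at 46.839° is 0.0025 × 111120 × cos 46.839° ≈ 0.0025 × 76011.7 = 190.029 m.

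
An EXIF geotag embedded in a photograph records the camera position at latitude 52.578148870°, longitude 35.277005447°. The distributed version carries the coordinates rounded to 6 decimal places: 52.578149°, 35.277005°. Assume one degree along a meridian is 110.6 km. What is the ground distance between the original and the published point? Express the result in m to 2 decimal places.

0.03 m

The latitude changed by -0.000000130° and the longitude by +0.000000447°.
N–S: -0.000000130° × 110600 m/° = -0.014378 m.
East–west at this latitude: 0.000000447° × 110600 × cos 52.5781° ≈ 0.000000447 × 67209.3 = 0.0300425 m.
Combined displacement = (0.014378² + 0.0300425²)^½ ≈ 0.0333059 m.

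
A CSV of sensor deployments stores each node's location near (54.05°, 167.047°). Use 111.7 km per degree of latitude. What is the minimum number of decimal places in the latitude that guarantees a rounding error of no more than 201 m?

One degree of latitude covers 111700 m.
Rounding to N decimal places gives at most 0.5 × 10⁻ᴺ degrees of error, i.e. 0.5 × 10⁻ᴺ × 111700 m.
Setting 55850 × 10⁻ᴺ ≤ 201 gives 10ᴺ ≥ 277.9, i.e. N ≥ 2.44.
At 2 places the error can reach 558 m, but 3 places keeps it to 55.9 m.

3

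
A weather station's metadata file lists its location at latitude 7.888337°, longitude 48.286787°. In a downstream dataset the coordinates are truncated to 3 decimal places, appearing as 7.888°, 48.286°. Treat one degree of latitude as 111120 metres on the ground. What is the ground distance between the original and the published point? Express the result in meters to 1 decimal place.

94.4 meters

Δlat = 7.888337 − 7.888 = +0.000337°; Δlon = 48.286787 − 48.286 = +0.000787°.
N–S: 0.000337° × 111120 m/° = 37.4474 m.
E–W at 7.888°: 0.000787° × 111120 × cos 7.888° = 0.000787 × 111120 × 0.9905 ≈ 86.624 m.
Distance: √(37.4474² + 86.624²) ≈ 94.3717 m.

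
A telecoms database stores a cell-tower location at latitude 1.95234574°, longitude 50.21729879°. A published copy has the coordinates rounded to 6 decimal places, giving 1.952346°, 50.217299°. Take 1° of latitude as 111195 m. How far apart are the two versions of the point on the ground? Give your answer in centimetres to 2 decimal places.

3.72 centimetres

The latitude changed by -0.00000026° and the longitude by -0.00000021°.
N–S: -0.00000026° × 111195 m/° = -0.0289107 m.
East–west at this latitude: -0.00000021° × 111195 × cos 1.95235° ≈ -0.00000021 × 111130 = -0.0233374 m.
Hypotenuse of the two orthogonal shifts: √(0.0289107² + 0.0233374²) = 0.0371546 m.
That is 0.0371546 m = 3.7155 cm.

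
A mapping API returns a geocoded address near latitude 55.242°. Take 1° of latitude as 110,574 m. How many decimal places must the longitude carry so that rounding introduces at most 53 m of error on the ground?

At 55.242° one degree of longitude covers 110574 × cos 55.242° ≈ 110574 × 0.5701 ≈ 63039.5 m.
With N decimal places the half-ulp bound is 0.5·10⁻ᴺ°, or 0.5·10⁻ᴺ × 63039.5 m on the ground.
Setting 31519.8 × 10⁻ᴺ ≤ 53 gives 10ᴺ ≥ 594.7, i.e. N ≥ 2.77.
N = 2 would give 315 m (too coarse); N = 3 gives 31.5 m ≤ 53 m.

3 decimal places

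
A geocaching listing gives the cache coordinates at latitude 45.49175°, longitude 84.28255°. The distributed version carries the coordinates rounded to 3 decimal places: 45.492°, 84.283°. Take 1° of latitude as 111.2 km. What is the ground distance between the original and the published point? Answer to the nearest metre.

The latitude changed by -0.00025° and the longitude by -0.00045°.
N–S: -0.00025° × 111200 m/° = -27.8 m.
E–W at 45.492°: -0.00045° × 111200 × cos 45.492° = -0.00045 × 111200 × 0.7010 ≈ -35.0785 m.
Combined displacement = (27.8² + 35.0785²)^½ ≈ 44.7587 m.

45 metres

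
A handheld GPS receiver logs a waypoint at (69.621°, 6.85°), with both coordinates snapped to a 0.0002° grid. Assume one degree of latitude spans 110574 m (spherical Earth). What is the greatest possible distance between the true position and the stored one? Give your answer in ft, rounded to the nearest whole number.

With a 0.0002° grid the true value lies within half a step, ±0.0002°/2 = ±0.0001°, of the stored one.
Latitude error → 0.0001 × 110574 = 11.0574 m along the meridian.
East–west component at 69.621°: 0.0001° × 110574 × cos 69.621° ≈ 0.0001 × 38505 ≈ 3.8505 m.
Worst case both components are at the extreme and orthogonal: √(11.0574² + 3.8505²) ≈ 11.7086 m.
In feet: 11.7086 m ÷ 0.3048 ≈ 38.414 ft.

38 ft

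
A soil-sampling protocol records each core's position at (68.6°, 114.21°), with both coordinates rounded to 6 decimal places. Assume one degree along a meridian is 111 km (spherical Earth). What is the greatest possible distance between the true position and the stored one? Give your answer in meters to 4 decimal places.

0.0591 meters

Rounding to 6 decimal places leaves each coordinate within ±5e-07° of the true value.
Latitude error → 5e-07 × 111000 = 0.0555 m along the meridian.
Longitude error → 5e-07 × 111000 × cos 68.6° = 5e-07 × 111000 × 0.3649 ≈ 0.0202507 m.
The two errors are perpendicular, so the maximum displacement is √(0.0555² + 0.0202507²) ≈ 0.0590791 m.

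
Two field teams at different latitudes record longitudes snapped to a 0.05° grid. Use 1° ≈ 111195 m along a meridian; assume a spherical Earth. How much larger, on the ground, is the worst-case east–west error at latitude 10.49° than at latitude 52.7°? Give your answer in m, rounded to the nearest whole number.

1049 m

With a 0.05° grid the true value lies within half a step, ±0.05°/2 = ±0.025°, of the stored one.
Error at 10.49° = 0.025° × 111195 × cos 10.49° ≈ 2779.9 × 0.9833 = 2733.4 m.
Error at 52.7° = 0.025° × 111195 × cos 52.7° ≈ 2779.9 × 0.6060 = 1684.6 m.
So the lower-latitude error exceeds the higher by 2733.4 − 1684.6 = 1048.8 m.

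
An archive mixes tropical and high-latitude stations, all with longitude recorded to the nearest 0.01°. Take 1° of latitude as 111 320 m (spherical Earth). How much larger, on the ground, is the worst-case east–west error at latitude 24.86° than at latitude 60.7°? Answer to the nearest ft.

Rounding to 2 decimal places leaves the longitude within ±0.005° of the true value.
Error at 24.86° = 0.005° × 111320 × cos 24.86° ≈ 556.6 × 0.9073 = 505.02 m.
Error at 60.7° = 0.005° × 111320 × cos 60.7° ≈ 556.6 × 0.4894 = 272.39 m.
So the lower-latitude error exceeds the higher by 505.02 − 272.39 = 232.63 m.
In feet: 232.634 m ÷ 0.3048 ≈ 763.23 ft.

763 ft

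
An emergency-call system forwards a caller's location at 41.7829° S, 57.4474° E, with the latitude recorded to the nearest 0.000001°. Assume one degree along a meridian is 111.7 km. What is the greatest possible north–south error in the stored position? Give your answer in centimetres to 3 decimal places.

5.585 centimetres

Rounding to 6 decimal places leaves the latitude within ±5e-07° of the true value.
North–south distance: 5e-07° × 111700 m/° = 0.05585 m.
That is 0.05585 m = 5.585 cm.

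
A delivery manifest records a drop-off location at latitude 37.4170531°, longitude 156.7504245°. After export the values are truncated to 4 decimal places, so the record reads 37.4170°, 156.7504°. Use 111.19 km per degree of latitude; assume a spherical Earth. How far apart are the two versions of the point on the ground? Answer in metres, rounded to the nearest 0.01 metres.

6.29 metres

The latitude changed by +0.0000531° and the longitude by +0.0000245°.
N–S: 0.0000531° × 111190 m/° = 5.90419 m.
E–W at 37.417°: 0.0000245° × 111190 × cos 37.417° = 0.0000245 × 111190 × 0.7942 ≈ 2.16362 m.
Combined displacement = (5.90419² + 2.16362²)^½ ≈ 6.28814 m.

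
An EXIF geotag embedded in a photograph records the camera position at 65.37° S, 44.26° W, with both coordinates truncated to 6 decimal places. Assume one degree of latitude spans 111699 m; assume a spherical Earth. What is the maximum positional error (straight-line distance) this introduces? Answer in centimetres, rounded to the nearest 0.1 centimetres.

12.1 centimetres

Truncating at 6 decimal places can drop up to a full unit in the last place, so each coordinate may be off by as much as 1e-06°.
Latitude error → 1e-06 × 111699 = 0.111699 m along the meridian.
East–west component at 65.37°: 1e-06° × 111699 × cos 65.37° ≈ 1e-06 × 46551.3 ≈ 0.0465513 m.
Combining orthogonally: (0.111699² + 0.0465513²)^½ ≈ 0.121011 m.
That is 0.121011 m = 12.101 cm.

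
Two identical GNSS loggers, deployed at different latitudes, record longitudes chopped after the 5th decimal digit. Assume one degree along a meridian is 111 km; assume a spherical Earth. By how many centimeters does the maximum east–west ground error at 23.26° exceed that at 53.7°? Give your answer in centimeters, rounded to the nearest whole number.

Truncating at 5 decimal places can drop up to a full unit in the last place, so the longitude may be off by as much as 1e-05°.
Error at 23.26° = 1e-05° × 111000 × cos 23.26° ≈ 1.11 × 0.9187 = 1.0198 m.
Error at 53.7° = 1e-05° × 111000 × cos 53.7° ≈ 1.11 × 0.5920 = 0.65713 m.
So the lower-latitude error exceeds the higher by 1.0198 − 0.65713 = 0.36265 m.
That is 0.362647 m = 36.265 cm.

36 centimeters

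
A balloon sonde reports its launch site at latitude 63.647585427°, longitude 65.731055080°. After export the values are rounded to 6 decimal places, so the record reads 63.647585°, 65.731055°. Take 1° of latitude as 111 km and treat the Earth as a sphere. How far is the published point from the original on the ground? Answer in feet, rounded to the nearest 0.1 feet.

0.2 feet

Δlat = 63.647585427 − 63.647585 = +0.000000427°; Δlon = 65.731055080 − 65.731055 = +0.000000080°.
North–south shift: 0.000000427 × 111000 = 0.047397 m.
E–W at 63.6476°: 0.000000080° × 111000 × cos 63.6476° = 0.000000080 × 111000 × 0.4439 ≈ 0.00394175 m.
Hypotenuse of the two orthogonal shifts: √(0.047397² + 0.00394175²) = 0.0475606 m.
In feet: 0.0475606 m ÷ 0.3048 ≈ 0.15604 ft.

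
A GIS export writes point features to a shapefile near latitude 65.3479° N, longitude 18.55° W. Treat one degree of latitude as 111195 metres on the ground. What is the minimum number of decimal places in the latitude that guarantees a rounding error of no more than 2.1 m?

One degree of latitude covers 111195 m.
N decimal places → at most half a unit in the last place, 0.5 × 10⁻ᴺ° = 111195/2 × 10⁻ᴺ m.
Need 0.5 × 111195 × 10⁻ᴺ ≤ 2.1 → 10⁻ᴺ ≤ 3.777e-05, so N ≥ 4.42.
At 4 places the error can reach 5.56 m, but 5 places keeps it to 0.556 m.

5 decimal places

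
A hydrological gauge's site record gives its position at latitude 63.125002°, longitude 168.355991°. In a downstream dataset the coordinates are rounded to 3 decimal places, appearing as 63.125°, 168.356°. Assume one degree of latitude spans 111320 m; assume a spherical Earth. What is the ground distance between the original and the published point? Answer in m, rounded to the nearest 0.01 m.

0.50 m

The latitude changed by +0.000002° and the longitude by -0.000009°.
North–south shift: 0.000002 × 111320 = 0.22264 m.
East–west at this latitude: -0.000009° × 111320 × cos 63.125° ≈ -0.000009 × 50321.7 = -0.452895 m.
Distance: √(0.22264² + 0.452895²) ≈ 0.504661 m.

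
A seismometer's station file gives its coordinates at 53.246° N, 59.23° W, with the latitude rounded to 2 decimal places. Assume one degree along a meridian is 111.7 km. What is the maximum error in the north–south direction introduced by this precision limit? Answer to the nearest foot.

Rounding to 2 decimal places leaves the latitude within ±0.005° of the true value.
So the N–S error is at most 0.005 × 111700 = 558.5 m.
Converting: 558.5 m × 3.2808 ft/m ≈ 1832.3 ft.

1832 feet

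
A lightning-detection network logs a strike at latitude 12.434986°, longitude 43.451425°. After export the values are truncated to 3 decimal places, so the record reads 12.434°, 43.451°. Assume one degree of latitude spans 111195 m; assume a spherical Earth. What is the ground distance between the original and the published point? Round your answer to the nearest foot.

390 feet

The latitude changed by +0.000986° and the longitude by +0.000425°.
N–S: 0.000986° × 111195 m/° = 109.638 m.
East–west at this latitude: 0.000425° × 111195 × cos 12.434° ≈ 0.000425 × 108587 = 46.1494 m.
Distance: √(109.638² + 46.1494²) ≈ 118.955 m.
In feet: 118.955 m ÷ 0.3048 ≈ 390.27 ft.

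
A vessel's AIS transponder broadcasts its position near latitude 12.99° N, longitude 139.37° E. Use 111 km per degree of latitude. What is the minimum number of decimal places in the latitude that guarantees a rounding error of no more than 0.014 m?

7

One degree of latitude covers 111000 m.
Rounding to N decimal places gives at most 0.5 × 10⁻ᴺ degrees of error, i.e. 0.5 × 10⁻ᴺ × 111000 m.
Need 0.5 × 111000 × 10⁻ᴺ ≤ 0.014 → 10⁻ᴺ ≤ 2.523e-07, so N ≥ 6.60.
At 6 places the error can reach 0.0555 m, but 7 places keeps it to 0.00555 m.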